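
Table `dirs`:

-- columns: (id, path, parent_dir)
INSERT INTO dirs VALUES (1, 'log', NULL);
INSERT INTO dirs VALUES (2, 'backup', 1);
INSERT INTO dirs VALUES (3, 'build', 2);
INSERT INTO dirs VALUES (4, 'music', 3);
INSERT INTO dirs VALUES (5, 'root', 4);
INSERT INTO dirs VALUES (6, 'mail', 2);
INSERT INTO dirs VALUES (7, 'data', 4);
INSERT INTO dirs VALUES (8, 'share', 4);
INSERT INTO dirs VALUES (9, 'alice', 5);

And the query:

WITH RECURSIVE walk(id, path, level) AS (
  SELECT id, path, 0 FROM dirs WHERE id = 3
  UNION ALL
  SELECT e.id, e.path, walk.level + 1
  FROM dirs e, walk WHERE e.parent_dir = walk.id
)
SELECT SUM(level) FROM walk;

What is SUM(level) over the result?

Base: id=3 (build) at level 0.
Iteration 1: rows with parent_dir in {3} -> music (id 4, level 1).
Iteration 2: rows with parent_dir in {4} -> root (id 5, level 2), data (id 7, level 2), share (id 8, level 2).
Iteration 3: rows with parent_dir in {5,7,8} -> alice (id 9, level 3).
Iteration 4: no rows with parent_dir in {9}; recursion stops.
SUM(level) = 0 + 1 + 2 + 2 + 2 + 3 = 10.

10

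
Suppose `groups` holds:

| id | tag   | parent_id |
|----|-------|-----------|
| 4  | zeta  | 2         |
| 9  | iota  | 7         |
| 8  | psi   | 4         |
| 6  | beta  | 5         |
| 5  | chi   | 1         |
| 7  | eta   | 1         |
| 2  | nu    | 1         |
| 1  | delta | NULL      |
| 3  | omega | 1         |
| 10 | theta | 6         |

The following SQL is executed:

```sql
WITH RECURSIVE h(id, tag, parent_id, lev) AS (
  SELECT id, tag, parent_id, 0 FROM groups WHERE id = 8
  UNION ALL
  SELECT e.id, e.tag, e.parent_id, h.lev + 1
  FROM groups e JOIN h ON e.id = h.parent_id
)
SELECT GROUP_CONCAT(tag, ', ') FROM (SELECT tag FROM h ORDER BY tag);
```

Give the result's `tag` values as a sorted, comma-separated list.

delta, nu, psi, zeta

Base: id=8 (psi), parent_id=4, lev 0.
Iteration 1: join on id=4 -> zeta (id 4, parent_id=2, lev 1).
Iteration 2: join on id=2 -> nu (id 2, parent_id=1, lev 2).
Iteration 3: join on id=1 -> delta (id 1, parent_id=NULL, lev 3).
Iteration 4: parent_id is NULL; no match; recursion stops.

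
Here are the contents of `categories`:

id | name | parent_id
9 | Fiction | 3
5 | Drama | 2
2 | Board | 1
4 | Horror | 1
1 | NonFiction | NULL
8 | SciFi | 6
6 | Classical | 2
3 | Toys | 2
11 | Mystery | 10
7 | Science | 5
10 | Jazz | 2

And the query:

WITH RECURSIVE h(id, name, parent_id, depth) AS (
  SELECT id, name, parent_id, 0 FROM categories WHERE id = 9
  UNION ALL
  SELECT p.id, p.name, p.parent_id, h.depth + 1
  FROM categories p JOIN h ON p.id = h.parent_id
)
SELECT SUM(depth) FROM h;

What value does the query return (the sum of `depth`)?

6

Base: id=9 (Fiction), parent_id=3, depth 0.
Iteration 1: join on id=3 -> Toys (id 3, parent_id=2, depth 1).
Iteration 2: join on id=2 -> Board (id 2, parent_id=1, depth 2).
Iteration 3: join on id=1 -> NonFiction (id 1, parent_id=NULL, depth 3).
Iteration 4: parent_id is NULL; no match; recursion stops.
SUM(depth) = 0 + 1 + 2 + 3 = 6.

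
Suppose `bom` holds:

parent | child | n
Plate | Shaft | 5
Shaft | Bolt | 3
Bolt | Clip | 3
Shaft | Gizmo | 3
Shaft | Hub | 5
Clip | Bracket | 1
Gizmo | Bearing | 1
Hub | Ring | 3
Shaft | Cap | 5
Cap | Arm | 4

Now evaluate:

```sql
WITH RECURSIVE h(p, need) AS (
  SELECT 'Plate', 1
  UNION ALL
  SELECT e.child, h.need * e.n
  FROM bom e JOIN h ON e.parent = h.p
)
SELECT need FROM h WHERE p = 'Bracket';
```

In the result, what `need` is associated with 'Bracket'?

Base: (Plate, need=1).
Iteration 1: components of {Plate} -> Shaft = 1*5 = 5.
Iteration 2: components of {Shaft} -> Bolt = 5*3 = 15, Cap = 5*5 = 25, Gizmo = 5*3 = 15, Hub = 5*5 = 25.
Iteration 3: components of {Bolt,Cap,Gizmo,Hub} -> Arm = 25*4 = 100, Bearing = 15*1 = 15, Clip = 15*3 = 45, Ring = 25*3 = 75.
Iteration 4: components of {Arm,Bearing,Clip,Ring} -> Bracket = 45*1 = 45.
Iteration 5: no further components; recursion stops.

45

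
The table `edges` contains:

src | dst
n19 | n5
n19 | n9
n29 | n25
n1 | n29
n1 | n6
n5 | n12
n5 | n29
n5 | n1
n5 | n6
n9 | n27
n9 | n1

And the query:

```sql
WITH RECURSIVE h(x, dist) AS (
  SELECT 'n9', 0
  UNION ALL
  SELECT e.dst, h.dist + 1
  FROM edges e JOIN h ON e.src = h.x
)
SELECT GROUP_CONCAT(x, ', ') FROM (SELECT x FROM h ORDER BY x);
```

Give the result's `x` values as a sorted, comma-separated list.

n1, n25, n27, n29, n6, n9

Base: (n9, dist=0).
Iteration 1: edges from {n9} -> (n1, dist=1), (n27, dist=1).
Iteration 2: edges from {n1,n27} -> (n29, dist=2), (n6, dist=2).
Iteration 3: edges from {n29,n6} -> (n25, dist=3).
Iteration 4: no outgoing edges from {n25}; recursion stops.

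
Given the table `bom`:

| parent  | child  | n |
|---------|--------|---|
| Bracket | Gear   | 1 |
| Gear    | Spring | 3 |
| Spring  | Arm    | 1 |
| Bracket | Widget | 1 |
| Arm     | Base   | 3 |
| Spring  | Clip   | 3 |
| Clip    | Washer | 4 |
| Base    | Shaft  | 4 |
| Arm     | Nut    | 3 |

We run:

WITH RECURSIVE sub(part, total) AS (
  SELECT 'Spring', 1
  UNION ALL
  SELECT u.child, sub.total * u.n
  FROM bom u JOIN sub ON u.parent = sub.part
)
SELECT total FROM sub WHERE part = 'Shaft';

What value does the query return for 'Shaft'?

Base: (Spring, total=1).
Iteration 1: components of {Spring} -> Arm = 1*1 = 1, Clip = 1*3 = 3.
Iteration 2: components of {Arm,Clip} -> Base = 1*3 = 3, Nut = 1*3 = 3, Washer = 3*4 = 12.
Iteration 3: components of {Base,Nut,Washer} -> Shaft = 3*4 = 12.
Iteration 4: no further components; recursion stops.

12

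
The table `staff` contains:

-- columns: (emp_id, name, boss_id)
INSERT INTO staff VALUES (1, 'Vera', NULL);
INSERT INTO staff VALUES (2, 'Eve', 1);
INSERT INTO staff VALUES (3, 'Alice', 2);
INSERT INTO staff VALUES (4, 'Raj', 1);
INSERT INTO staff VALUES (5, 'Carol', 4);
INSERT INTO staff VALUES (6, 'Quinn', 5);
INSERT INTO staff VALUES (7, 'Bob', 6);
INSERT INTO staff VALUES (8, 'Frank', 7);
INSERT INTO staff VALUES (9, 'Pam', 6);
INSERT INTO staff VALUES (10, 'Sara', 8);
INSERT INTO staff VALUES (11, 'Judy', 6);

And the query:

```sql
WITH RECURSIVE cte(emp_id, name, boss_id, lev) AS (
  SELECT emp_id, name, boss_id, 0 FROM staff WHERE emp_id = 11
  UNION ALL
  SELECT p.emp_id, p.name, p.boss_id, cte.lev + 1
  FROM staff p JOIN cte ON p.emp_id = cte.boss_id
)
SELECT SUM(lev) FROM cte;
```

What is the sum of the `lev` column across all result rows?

Base: emp_id=11 (Judy), boss_id=6, lev 0.
Iteration 1: join on emp_id=6 -> Quinn (id 6, boss_id=5, lev 1).
Iteration 2: join on emp_id=5 -> Carol (id 5, boss_id=4, lev 2).
Iteration 3: join on emp_id=4 -> Raj (id 4, boss_id=1, lev 3).
Iteration 4: join on emp_id=1 -> Vera (id 1, boss_id=NULL, lev 4).
Iteration 5: boss_id is NULL; no match; recursion stops.
SUM(lev) = 0 + 1 + 2 + 3 + 4 = 10.

10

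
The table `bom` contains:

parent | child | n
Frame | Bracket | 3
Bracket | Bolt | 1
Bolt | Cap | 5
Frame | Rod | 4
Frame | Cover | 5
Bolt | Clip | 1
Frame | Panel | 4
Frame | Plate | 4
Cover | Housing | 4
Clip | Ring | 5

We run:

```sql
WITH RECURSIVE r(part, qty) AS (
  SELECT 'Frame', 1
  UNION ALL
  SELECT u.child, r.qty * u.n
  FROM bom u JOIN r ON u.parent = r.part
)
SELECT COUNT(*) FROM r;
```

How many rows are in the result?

11

Base: (Frame, qty=1).
Iteration 1: components of {Frame} -> Bracket = 1*3 = 3, Cover = 1*5 = 5, Panel = 1*4 = 4, Plate = 1*4 = 4, Rod = 1*4 = 4.
Iteration 2: components of {Bracket,Cover,Panel,Plate,Rod} -> Bolt = 3*1 = 3, Housing = 5*4 = 20.
Iteration 3: components of {Bolt,Housing} -> Cap = 3*5 = 15, Clip = 3*1 = 3.
Iteration 4: components of {Cap,Clip} -> Ring = 3*5 = 15.
Iteration 5: no further components; recursion stops.
Total rows emitted: 11.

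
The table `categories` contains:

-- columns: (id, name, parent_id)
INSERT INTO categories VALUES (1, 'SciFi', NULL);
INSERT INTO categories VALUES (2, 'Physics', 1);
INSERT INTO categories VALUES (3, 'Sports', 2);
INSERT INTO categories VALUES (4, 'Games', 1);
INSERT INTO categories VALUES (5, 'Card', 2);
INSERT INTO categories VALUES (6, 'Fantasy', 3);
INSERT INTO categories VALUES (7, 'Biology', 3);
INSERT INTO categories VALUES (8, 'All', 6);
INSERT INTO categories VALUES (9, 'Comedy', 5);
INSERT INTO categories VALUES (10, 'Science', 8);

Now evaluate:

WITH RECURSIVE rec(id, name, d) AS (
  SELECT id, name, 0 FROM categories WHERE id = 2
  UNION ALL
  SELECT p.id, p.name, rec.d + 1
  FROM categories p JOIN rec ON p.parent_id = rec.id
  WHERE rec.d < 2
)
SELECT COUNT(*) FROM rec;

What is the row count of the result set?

6

Base: id=2 (Physics) at d 0.
Iteration 1: rows with parent_id in {2} -> Sports (id 3, d 1), Card (id 5, d 1).
Iteration 2: rows with parent_id in {3,5} -> Fantasy (id 6, d 2), Biology (id 7, d 2), Comedy (id 9, d 2).
Iteration 3: d < 2 fails for all current rows; recursion stops.
Total rows emitted: 6.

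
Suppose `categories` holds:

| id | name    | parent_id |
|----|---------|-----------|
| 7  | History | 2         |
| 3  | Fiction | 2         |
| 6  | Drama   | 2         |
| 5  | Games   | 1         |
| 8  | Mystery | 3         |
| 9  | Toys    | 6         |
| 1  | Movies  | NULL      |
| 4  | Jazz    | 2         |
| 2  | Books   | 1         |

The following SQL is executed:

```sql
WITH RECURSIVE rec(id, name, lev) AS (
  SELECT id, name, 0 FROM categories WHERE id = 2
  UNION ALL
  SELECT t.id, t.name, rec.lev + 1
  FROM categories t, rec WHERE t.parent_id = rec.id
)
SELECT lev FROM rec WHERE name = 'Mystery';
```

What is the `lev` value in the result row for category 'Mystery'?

2

Base: id=2 (Books) at lev 0.
Iteration 1: rows with parent_id in {2} -> Fiction (id 3, lev 1), Jazz (id 4, lev 1), Drama (id 6, lev 1), History (id 7, lev 1).
Iteration 2: rows with parent_id in {3,4,6,7} -> Mystery (id 8, lev 2), Toys (id 9, lev 2).
Iteration 3: no rows with parent_id in {8,9}; recursion stops.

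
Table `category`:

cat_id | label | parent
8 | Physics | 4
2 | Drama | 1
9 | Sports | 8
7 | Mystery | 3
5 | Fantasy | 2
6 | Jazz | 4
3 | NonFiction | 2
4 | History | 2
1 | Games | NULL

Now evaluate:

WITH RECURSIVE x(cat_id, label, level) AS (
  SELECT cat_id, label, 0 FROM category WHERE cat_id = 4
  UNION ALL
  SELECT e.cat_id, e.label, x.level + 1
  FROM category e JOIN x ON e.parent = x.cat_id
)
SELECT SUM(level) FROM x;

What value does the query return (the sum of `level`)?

Base: cat_id=4 (History) at level 0.
Iteration 1: rows with parent in {4} -> Jazz (id 6, level 1), Physics (id 8, level 1).
Iteration 2: rows with parent in {6,8} -> Sports (id 9, level 2).
Iteration 3: no rows with parent in {9}; recursion stops.
SUM(level) = 0 + 1 + 1 + 2 = 4.

4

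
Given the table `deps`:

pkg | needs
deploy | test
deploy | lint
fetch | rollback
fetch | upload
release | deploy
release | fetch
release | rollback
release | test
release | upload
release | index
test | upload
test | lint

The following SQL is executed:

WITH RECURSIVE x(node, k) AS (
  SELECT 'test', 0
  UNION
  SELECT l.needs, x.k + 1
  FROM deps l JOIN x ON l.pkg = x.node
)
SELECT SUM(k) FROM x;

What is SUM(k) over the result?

2

Base: (test, k=0).
Iteration 1: edges from {test} -> (lint, k=1), (upload, k=1).
Iteration 2: no outgoing edges from {lint,upload}; recursion stops.
SUM(k) = 0 + 1 + 1 = 2.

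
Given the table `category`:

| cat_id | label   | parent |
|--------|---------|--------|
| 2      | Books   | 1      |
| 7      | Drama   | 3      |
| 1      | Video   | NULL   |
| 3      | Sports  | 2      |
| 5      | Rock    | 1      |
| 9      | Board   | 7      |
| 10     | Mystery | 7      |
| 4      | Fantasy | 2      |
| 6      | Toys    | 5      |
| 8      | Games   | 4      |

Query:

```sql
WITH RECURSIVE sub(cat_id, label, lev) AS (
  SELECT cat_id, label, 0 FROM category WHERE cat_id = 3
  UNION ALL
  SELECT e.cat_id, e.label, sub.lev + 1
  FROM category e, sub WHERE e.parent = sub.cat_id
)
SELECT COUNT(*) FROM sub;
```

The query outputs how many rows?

4

Base: cat_id=3 (Sports) at lev 0.
Iteration 1: rows with parent in {3} -> Drama (id 7, lev 1).
Iteration 2: rows with parent in {7} -> Board (id 9, lev 2), Mystery (id 10, lev 2).
Iteration 3: no rows with parent in {9,10}; recursion stops.
Total rows emitted: 4.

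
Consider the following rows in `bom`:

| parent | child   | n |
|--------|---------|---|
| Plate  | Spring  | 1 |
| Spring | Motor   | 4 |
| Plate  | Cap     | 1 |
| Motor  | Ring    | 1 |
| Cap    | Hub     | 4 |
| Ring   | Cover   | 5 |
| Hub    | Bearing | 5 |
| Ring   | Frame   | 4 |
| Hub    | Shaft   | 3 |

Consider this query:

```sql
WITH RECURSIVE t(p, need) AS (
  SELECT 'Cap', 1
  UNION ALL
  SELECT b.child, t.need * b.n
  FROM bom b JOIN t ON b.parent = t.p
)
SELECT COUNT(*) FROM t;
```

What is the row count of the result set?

4

Base: (Cap, need=1).
Iteration 1: components of {Cap} -> Hub = 1*4 = 4.
Iteration 2: components of {Hub} -> Bearing = 4*5 = 20, Shaft = 4*3 = 12.
Iteration 3: no further components; recursion stops.
Total rows emitted: 4.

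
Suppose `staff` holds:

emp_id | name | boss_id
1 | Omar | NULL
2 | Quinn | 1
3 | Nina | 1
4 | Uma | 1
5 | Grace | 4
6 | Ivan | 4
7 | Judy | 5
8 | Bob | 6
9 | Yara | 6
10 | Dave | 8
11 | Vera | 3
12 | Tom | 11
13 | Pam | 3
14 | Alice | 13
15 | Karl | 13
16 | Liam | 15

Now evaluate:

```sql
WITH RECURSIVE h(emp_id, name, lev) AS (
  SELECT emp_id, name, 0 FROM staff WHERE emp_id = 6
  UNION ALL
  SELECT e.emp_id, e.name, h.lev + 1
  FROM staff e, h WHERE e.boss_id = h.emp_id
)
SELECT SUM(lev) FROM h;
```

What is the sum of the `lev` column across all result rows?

4

Base: emp_id=6 (Ivan) at lev 0.
Iteration 1: rows with boss_id in {6} -> Bob (id 8, lev 1), Yara (id 9, lev 1).
Iteration 2: rows with boss_id in {8,9} -> Dave (id 10, lev 2).
Iteration 3: no rows with boss_id in {10}; recursion stops.
SUM(lev) = 0 + 1 + 1 + 2 = 4.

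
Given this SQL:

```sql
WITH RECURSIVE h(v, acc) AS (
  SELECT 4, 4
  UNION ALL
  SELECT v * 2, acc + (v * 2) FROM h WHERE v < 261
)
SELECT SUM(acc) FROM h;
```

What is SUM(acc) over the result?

2008

Base: v=4, acc=4.
Iteration 1: 4 < 261 holds -> v = 4 * 2 = 8, acc = 4 + 8 = 12.
Iteration 2: 8 < 261 holds -> v = 8 * 2 = 16, acc = 12 + 16 = 28.
Iteration 3: 16 < 261 holds -> v = 16 * 2 = 32, acc = 28 + 32 = 60.
Iteration 4: 32 < 261 holds -> v = 32 * 2 = 64, acc = 60 + 64 = 124.
Iteration 5: 64 < 261 holds -> v = 64 * 2 = 128, acc = 124 + 128 = 252.
Iteration 6: 128 < 261 holds -> v = 128 * 2 = 256, acc = 252 + 256 = 508.
Iteration 7: 256 < 261 holds -> v = 256 * 2 = 512, acc = 508 + 512 = 1020.
Iteration 8: 512 < 261 fails; recursion stops.
SUM(acc) = 4 + 12 + 28 + 60 + 124 + 252 + 508 + 1020 = 2008.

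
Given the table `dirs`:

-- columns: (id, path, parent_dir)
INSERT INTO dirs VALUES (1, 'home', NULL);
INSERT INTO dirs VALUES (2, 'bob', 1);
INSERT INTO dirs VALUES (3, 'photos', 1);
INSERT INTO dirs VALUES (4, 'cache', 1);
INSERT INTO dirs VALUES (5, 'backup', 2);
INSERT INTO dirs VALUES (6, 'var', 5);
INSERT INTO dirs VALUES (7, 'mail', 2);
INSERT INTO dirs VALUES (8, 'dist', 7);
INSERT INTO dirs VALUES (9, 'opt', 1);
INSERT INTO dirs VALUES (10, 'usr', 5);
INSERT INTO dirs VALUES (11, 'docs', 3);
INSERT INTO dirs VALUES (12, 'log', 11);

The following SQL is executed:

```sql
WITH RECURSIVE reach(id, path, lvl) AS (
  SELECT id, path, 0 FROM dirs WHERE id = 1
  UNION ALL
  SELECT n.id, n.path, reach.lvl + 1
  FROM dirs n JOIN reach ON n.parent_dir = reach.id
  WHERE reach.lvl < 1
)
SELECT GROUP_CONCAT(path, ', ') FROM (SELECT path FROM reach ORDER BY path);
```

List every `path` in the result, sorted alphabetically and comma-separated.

Base: id=1 (home) at lvl 0.
Iteration 1: rows with parent_dir in {1} -> bob (id 2, lvl 1), photos (id 3, lvl 1), cache (id 4, lvl 1), opt (id 9, lvl 1).
Iteration 2: lvl < 1 fails for all current rows; recursion stops.

bob, cache, home, opt, photos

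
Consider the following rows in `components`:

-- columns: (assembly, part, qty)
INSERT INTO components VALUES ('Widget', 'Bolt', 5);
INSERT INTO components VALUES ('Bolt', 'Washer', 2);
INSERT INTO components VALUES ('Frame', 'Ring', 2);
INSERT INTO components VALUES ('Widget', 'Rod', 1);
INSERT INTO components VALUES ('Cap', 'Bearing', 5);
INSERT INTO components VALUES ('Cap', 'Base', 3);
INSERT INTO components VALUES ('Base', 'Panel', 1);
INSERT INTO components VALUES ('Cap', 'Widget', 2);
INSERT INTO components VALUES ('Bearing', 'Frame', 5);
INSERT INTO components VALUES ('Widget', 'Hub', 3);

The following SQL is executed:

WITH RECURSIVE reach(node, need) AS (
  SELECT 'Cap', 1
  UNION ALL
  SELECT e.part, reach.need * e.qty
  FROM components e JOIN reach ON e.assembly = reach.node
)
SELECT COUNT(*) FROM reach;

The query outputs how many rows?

11

Base: (Cap, need=1).
Iteration 1: components of {Cap} -> Base = 1*3 = 3, Bearing = 1*5 = 5, Widget = 1*2 = 2.
Iteration 2: components of {Base,Bearing,Widget} -> Bolt = 2*5 = 10, Frame = 5*5 = 25, Hub = 2*3 = 6, Panel = 3*1 = 3, Rod = 2*1 = 2.
Iteration 3: components of {Bolt,Frame,Hub,Panel,Rod} -> Ring = 25*2 = 50, Washer = 10*2 = 20.
Iteration 4: no further components; recursion stops.
Total rows emitted: 11.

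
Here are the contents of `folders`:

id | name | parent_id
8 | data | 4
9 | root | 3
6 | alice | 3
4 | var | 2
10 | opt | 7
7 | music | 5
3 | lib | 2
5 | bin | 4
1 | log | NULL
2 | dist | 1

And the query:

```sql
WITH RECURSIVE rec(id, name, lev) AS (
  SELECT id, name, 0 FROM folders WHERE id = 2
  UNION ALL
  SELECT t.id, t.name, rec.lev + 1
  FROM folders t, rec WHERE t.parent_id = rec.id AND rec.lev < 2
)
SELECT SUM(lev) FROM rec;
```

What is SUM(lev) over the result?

10

Base: id=2 (dist) at lev 0.
Iteration 1: rows with parent_id in {2} -> lib (id 3, lev 1), var (id 4, lev 1).
Iteration 2: rows with parent_id in {3,4} -> bin (id 5, lev 2), alice (id 6, lev 2), data (id 8, lev 2), root (id 9, lev 2).
Iteration 3: lev < 2 fails for all current rows; recursion stops.
SUM(lev) = 0 + 1 + 1 + 2 + 2 + 2 + 2 = 10.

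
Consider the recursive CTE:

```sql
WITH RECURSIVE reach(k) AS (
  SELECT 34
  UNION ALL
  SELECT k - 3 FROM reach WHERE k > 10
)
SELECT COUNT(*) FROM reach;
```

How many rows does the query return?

Base: k=34.
Iteration 1: 34 > 10 holds -> k = 34 - 3 = 31.
Iteration 2: 31 > 10 holds -> k = 31 - 3 = 28.
Iteration 3: 28 > 10 holds -> k = 28 - 3 = 25.
Iteration 4: 25 > 10 holds -> k = 25 - 3 = 22.
Iteration 5: 22 > 10 holds -> k = 22 - 3 = 19.
Iteration 6: 19 > 10 holds -> k = 19 - 3 = 16.
Iteration 7: 16 > 10 holds -> k = 16 - 3 = 13.
Iteration 8: 13 > 10 holds -> k = 13 - 3 = 10.
Iteration 9: 10 > 10 fails; recursion stops.
Total rows emitted: 9.

9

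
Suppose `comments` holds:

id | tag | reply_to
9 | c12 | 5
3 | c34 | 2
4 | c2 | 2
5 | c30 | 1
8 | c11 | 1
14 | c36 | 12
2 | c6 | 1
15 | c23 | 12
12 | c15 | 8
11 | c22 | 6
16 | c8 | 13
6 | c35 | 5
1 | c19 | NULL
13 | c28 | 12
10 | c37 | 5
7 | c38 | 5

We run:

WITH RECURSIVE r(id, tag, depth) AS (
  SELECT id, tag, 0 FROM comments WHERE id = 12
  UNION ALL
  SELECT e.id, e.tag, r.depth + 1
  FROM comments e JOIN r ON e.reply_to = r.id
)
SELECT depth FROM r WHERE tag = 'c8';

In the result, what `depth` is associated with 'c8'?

Base: id=12 (c15) at depth 0.
Iteration 1: rows with reply_to in {12} -> c28 (id 13, depth 1), c36 (id 14, depth 1), c23 (id 15, depth 1).
Iteration 2: rows with reply_to in {13,14,15} -> c8 (id 16, depth 2).
Iteration 3: no rows with reply_to in {16}; recursion stops.

2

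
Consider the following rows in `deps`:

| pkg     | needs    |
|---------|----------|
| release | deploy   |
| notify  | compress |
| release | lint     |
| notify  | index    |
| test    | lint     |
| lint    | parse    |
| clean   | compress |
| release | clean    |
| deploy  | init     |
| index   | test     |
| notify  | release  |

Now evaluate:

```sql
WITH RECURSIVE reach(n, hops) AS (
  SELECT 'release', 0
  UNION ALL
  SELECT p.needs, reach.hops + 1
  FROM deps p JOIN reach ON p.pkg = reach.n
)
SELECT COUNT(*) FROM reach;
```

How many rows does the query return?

7

Base: (release, hops=0).
Iteration 1: edges from {release} -> (clean, hops=1), (deploy, hops=1), (lint, hops=1).
Iteration 2: edges from {clean,deploy,lint} -> (compress, hops=2), (init, hops=2), (parse, hops=2).
Iteration 3: no outgoing edges from {compress,init,parse}; recursion stops.
Total rows emitted: 7.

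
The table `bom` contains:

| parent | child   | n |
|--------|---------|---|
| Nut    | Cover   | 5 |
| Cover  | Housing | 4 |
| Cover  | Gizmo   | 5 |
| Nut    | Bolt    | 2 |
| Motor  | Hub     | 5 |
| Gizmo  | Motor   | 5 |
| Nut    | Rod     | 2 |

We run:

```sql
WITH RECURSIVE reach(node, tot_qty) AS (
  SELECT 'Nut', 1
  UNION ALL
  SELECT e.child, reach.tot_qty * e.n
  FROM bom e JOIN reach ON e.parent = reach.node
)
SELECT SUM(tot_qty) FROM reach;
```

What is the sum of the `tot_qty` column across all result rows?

805

Base: (Nut, tot_qty=1).
Iteration 1: components of {Nut} -> Bolt = 1*2 = 2, Cover = 1*5 = 5, Rod = 1*2 = 2.
Iteration 2: components of {Bolt,Cover,Rod} -> Gizmo = 5*5 = 25, Housing = 5*4 = 20.
Iteration 3: components of {Gizmo,Housing} -> Motor = 25*5 = 125.
Iteration 4: components of {Motor} -> Hub = 125*5 = 625.
Iteration 5: no further components; recursion stops.
SUM(tot_qty) = 1 + 2 + 5 + 2 + 20 + 25 + 125 + 625 = 805.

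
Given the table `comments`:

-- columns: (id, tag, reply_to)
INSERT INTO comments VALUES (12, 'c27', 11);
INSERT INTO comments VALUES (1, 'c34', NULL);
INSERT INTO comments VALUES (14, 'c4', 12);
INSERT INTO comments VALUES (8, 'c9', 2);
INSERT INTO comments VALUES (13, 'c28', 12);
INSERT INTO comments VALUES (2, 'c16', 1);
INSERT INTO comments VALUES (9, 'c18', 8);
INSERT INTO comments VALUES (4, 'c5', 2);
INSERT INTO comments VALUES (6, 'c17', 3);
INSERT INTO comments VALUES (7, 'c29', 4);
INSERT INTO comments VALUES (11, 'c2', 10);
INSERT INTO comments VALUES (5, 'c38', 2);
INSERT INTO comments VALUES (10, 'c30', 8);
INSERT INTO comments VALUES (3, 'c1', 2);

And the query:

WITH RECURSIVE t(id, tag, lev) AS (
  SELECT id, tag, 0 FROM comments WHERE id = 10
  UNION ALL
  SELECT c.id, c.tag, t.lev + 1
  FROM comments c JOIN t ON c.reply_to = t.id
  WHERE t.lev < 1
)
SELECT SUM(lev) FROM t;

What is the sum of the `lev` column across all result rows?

Base: id=10 (c30) at lev 0.
Iteration 1: rows with reply_to in {10} -> c2 (id 11, lev 1).
Iteration 2: lev < 1 fails for all current rows; recursion stops.
SUM(lev) = 0 + 1 = 1.

1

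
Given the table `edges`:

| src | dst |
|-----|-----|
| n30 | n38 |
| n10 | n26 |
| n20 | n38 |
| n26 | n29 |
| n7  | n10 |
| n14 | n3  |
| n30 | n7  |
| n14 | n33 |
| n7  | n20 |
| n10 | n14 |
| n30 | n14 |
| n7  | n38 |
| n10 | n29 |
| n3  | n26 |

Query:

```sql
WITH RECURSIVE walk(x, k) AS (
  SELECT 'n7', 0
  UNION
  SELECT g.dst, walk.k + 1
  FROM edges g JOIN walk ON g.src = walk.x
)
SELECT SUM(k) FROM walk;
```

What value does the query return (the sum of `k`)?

29

Base: (n7, k=0).
Iteration 1: edges from {n7} -> (n10, k=1), (n20, k=1), (n38, k=1).
Iteration 2: edges from {n10,n20,n38} -> (n14, k=2), (n26, k=2), (n29, k=2), (n38, k=2).
Iteration 3: edges from {n14,n26,n29,n38} -> (n29, k=3), (n3, k=3), (n33, k=3).
Iteration 4: edges from {n29,n3,n33} -> (n26, k=4).
Iteration 5: edges from {n26} -> (n29, k=5).
Iteration 6: no outgoing edges from {n29}; recursion stops.
SUM(k) = 0 + 1 + 1 + 1 + 2 + 2 + 2 + 2 + 3 + 3 + 3 + 4 + 5 = 29.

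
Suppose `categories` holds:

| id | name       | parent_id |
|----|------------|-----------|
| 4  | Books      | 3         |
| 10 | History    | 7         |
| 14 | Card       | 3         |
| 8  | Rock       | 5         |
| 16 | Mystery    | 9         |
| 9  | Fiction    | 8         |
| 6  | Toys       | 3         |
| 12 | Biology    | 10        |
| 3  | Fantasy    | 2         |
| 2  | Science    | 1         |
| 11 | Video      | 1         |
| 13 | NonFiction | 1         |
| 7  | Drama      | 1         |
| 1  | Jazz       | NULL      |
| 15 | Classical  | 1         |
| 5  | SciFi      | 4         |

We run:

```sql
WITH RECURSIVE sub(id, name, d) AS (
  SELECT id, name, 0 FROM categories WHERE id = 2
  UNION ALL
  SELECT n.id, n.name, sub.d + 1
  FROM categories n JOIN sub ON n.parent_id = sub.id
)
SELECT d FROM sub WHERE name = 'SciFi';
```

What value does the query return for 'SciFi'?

3

Base: id=2 (Science) at d 0.
Iteration 1: rows with parent_id in {2} -> Fantasy (id 3, d 1).
Iteration 2: rows with parent_id in {3} -> Books (id 4, d 2), Toys (id 6, d 2), Card (id 14, d 2).
Iteration 3: rows with parent_id in {4,6,14} -> SciFi (id 5, d 3).
Iteration 4: rows with parent_id in {5} -> Rock (id 8, d 4).
Iteration 5: rows with parent_id in {8} -> Fiction (id 9, d 5).
Iteration 6: rows with parent_id in {9} -> Mystery (id 16, d 6).
Iteration 7: no rows with parent_id in {16}; recursion stops.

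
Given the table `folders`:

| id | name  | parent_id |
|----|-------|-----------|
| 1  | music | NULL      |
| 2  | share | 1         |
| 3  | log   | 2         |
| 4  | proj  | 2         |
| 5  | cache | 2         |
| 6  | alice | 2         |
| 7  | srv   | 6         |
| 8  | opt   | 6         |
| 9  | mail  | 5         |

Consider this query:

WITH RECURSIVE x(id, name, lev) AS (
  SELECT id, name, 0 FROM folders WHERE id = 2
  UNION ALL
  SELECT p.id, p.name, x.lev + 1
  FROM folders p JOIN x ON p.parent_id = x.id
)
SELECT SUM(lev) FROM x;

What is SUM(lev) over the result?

Base: id=2 (share) at lev 0.
Iteration 1: rows with parent_id in {2} -> log (id 3, lev 1), proj (id 4, lev 1), cache (id 5, lev 1), alice (id 6, lev 1).
Iteration 2: rows with parent_id in {3,4,5,6} -> srv (id 7, lev 2), opt (id 8, lev 2), mail (id 9, lev 2).
Iteration 3: no rows with parent_id in {7,8,9}; recursion stops.
SUM(lev) = 0 + 1 + 1 + 1 + 1 + 2 + 2 + 2 = 10.

10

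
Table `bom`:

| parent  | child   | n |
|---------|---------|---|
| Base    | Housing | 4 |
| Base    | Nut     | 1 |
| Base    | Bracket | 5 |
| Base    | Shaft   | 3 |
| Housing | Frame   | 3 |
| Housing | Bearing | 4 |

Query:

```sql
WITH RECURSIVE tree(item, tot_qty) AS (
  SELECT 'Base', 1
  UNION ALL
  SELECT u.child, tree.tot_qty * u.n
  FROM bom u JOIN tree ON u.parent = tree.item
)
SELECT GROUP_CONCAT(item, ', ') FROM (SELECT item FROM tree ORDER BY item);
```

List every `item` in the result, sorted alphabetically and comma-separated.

Base: (Base, tot_qty=1).
Iteration 1: components of {Base} -> Bracket = 1*5 = 5, Housing = 1*4 = 4, Nut = 1*1 = 1, Shaft = 1*3 = 3.
Iteration 2: components of {Bracket,Housing,Nut,Shaft} -> Bearing = 4*4 = 16, Frame = 4*3 = 12.
Iteration 3: no further components; recursion stops.

Base, Bearing, Bracket, Frame, Housing, Nut, Shaft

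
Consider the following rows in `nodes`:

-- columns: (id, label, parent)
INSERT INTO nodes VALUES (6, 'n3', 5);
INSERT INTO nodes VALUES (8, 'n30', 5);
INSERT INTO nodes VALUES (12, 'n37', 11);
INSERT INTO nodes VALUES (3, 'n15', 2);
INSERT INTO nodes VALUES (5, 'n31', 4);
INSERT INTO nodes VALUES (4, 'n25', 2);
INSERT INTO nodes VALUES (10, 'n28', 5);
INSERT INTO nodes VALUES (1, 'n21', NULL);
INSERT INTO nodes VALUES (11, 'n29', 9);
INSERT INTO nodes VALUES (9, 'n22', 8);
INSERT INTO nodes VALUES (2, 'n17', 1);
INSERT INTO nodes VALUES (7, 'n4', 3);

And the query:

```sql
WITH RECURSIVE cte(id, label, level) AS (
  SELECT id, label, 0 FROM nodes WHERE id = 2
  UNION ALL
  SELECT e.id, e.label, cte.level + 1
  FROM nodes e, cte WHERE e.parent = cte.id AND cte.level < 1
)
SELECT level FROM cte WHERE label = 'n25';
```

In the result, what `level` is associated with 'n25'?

1

Base: id=2 (n17) at level 0.
Iteration 1: rows with parent in {2} -> n15 (id 3, level 1), n25 (id 4, level 1).
Iteration 2: level < 1 fails for all current rows; recursion stops.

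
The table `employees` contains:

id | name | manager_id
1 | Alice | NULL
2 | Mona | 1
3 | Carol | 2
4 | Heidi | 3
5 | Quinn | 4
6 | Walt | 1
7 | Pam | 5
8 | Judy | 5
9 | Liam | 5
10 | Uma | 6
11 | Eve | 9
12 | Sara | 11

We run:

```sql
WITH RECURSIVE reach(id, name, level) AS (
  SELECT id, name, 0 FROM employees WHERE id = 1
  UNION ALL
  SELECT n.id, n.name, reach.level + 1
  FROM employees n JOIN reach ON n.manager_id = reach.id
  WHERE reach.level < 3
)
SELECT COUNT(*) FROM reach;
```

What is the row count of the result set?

Base: id=1 (Alice) at level 0.
Iteration 1: rows with manager_id in {1} -> Mona (id 2, level 1), Walt (id 6, level 1).
Iteration 2: rows with manager_id in {2,6} -> Carol (id 3, level 2), Uma (id 10, level 2).
Iteration 3: rows with manager_id in {3,10} -> Heidi (id 4, level 3).
Iteration 4: level < 3 fails for all current rows; recursion stops.
Total rows emitted: 6.

6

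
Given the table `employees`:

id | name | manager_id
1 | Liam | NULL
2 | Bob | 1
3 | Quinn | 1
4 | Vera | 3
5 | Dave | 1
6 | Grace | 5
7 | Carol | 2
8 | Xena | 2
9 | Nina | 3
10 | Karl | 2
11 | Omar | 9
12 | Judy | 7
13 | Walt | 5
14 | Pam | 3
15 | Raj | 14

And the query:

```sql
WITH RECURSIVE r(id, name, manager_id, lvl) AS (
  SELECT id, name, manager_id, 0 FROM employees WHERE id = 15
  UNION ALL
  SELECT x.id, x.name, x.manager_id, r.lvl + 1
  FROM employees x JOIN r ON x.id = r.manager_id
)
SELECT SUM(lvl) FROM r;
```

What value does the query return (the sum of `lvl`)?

Base: id=15 (Raj), manager_id=14, lvl 0.
Iteration 1: join on id=14 -> Pam (id 14, manager_id=3, lvl 1).
Iteration 2: join on id=3 -> Quinn (id 3, manager_id=1, lvl 2).
Iteration 3: join on id=1 -> Liam (id 1, manager_id=NULL, lvl 3).
Iteration 4: manager_id is NULL; no match; recursion stops.
SUM(lvl) = 0 + 1 + 2 + 3 = 6.

6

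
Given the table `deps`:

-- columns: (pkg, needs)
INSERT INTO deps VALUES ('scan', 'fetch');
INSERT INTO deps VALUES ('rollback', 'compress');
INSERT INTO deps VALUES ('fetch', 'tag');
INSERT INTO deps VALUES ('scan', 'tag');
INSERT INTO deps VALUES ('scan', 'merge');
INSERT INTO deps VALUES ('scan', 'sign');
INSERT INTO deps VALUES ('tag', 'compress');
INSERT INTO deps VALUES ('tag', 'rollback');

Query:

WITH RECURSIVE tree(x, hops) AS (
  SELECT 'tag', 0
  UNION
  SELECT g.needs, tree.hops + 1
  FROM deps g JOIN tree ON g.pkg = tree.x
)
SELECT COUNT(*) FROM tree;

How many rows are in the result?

4

Base: (tag, hops=0).
Iteration 1: edges from {tag} -> (compress, hops=1), (rollback, hops=1).
Iteration 2: edges from {compress,rollback} -> (compress, hops=2).
Iteration 3: no outgoing edges from {compress}; recursion stops.
Total rows emitted: 4.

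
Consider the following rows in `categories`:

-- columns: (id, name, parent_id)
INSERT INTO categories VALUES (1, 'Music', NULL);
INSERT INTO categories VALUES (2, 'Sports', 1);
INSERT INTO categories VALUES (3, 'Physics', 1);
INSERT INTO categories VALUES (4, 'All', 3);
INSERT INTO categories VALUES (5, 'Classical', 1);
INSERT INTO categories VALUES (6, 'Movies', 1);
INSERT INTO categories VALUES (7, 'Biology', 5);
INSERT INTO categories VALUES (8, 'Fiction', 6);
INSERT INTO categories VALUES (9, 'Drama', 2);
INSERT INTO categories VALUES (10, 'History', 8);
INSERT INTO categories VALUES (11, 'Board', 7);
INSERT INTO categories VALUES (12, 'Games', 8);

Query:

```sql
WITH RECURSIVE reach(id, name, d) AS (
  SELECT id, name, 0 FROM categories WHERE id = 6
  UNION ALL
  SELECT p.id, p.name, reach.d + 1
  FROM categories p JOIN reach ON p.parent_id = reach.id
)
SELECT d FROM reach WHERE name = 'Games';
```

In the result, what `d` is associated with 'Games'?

2

Base: id=6 (Movies) at d 0.
Iteration 1: rows with parent_id in {6} -> Fiction (id 8, d 1).
Iteration 2: rows with parent_id in {8} -> History (id 10, d 2), Games (id 12, d 2).
Iteration 3: no rows with parent_id in {10,12}; recursion stops.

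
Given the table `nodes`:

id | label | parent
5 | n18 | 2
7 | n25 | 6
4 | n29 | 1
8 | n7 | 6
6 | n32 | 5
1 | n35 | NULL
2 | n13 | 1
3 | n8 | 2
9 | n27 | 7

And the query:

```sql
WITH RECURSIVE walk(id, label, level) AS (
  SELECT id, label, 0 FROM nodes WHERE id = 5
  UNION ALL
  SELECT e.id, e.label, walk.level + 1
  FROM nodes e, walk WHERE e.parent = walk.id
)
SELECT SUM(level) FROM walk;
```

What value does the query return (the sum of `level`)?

8

Base: id=5 (n18) at level 0.
Iteration 1: rows with parent in {5} -> n32 (id 6, level 1).
Iteration 2: rows with parent in {6} -> n25 (id 7, level 2), n7 (id 8, level 2).
Iteration 3: rows with parent in {7,8} -> n27 (id 9, level 3).
Iteration 4: no rows with parent in {9}; recursion stops.
SUM(level) = 0 + 1 + 2 + 2 + 3 = 8.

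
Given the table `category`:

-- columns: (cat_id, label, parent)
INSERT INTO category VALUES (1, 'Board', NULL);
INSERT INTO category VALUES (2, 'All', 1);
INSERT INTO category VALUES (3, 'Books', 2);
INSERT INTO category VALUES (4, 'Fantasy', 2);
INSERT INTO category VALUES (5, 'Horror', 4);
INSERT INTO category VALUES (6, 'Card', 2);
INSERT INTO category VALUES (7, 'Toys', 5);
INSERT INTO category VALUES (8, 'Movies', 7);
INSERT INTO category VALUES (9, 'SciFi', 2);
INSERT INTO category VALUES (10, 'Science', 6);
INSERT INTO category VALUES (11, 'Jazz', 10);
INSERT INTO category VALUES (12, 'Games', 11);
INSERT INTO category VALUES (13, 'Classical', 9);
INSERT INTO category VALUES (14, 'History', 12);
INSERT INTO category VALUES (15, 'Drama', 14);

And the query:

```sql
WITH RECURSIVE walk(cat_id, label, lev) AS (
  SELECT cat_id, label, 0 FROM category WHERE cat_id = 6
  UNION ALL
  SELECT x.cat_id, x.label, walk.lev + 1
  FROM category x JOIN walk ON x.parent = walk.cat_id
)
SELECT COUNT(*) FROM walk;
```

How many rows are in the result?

Base: cat_id=6 (Card) at lev 0.
Iteration 1: rows with parent in {6} -> Science (id 10, lev 1).
Iteration 2: rows with parent in {10} -> Jazz (id 11, lev 2).
Iteration 3: rows with parent in {11} -> Games (id 12, lev 3).
Iteration 4: rows with parent in {12} -> History (id 14, lev 4).
Iteration 5: rows with parent in {14} -> Drama (id 15, lev 5).
Iteration 6: no rows with parent in {15}; recursion stops.
Total rows emitted: 6.

6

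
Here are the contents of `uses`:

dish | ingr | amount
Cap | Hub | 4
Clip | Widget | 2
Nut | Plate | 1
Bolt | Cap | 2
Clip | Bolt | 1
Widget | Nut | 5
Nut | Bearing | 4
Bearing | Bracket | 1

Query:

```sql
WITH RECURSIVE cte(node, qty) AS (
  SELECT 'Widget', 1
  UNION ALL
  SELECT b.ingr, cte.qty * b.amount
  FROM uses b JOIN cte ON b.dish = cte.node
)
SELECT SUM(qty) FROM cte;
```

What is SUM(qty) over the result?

51

Base: (Widget, qty=1).
Iteration 1: components of {Widget} -> Nut = 1*5 = 5.
Iteration 2: components of {Nut} -> Bearing = 5*4 = 20, Plate = 5*1 = 5.
Iteration 3: components of {Bearing,Plate} -> Bracket = 20*1 = 20.
Iteration 4: no further components; recursion stops.
SUM(qty) = 1 + 5 + 20 + 5 + 20 = 51.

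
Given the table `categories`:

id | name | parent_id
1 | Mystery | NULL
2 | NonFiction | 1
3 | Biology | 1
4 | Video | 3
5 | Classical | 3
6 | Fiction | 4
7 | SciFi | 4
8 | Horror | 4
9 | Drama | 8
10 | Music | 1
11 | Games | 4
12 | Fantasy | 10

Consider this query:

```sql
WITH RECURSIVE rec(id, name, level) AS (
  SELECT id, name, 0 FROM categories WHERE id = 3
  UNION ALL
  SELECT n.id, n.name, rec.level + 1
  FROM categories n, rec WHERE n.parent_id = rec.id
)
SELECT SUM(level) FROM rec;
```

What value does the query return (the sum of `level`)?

Base: id=3 (Biology) at level 0.
Iteration 1: rows with parent_id in {3} -> Video (id 4, level 1), Classical (id 5, level 1).
Iteration 2: rows with parent_id in {4,5} -> Fiction (id 6, level 2), SciFi (id 7, level 2), Horror (id 8, level 2), Games (id 11, level 2).
Iteration 3: rows with parent_id in {6,7,8,11} -> Drama (id 9, level 3).
Iteration 4: no rows with parent_id in {9}; recursion stops.
SUM(level) = 0 + 1 + 1 + 2 + 2 + 2 + 2 + 3 = 13.

13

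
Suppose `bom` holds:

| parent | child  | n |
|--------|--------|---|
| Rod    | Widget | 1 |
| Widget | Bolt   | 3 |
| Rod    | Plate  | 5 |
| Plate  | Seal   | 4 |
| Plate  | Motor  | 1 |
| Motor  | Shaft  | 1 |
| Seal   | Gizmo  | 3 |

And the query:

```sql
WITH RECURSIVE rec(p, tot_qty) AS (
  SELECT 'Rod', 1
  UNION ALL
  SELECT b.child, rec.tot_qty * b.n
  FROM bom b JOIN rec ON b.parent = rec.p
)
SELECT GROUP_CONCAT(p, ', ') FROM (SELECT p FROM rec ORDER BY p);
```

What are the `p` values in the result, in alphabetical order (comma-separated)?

Base: (Rod, tot_qty=1).
Iteration 1: components of {Rod} -> Plate = 1*5 = 5, Widget = 1*1 = 1.
Iteration 2: components of {Plate,Widget} -> Bolt = 1*3 = 3, Motor = 5*1 = 5, Seal = 5*4 = 20.
Iteration 3: components of {Bolt,Motor,Seal} -> Gizmo = 20*3 = 60, Shaft = 5*1 = 5.
Iteration 4: no further components; recursion stops.

Bolt, Gizmo, Motor, Plate, Rod, Seal, Shaft, Widget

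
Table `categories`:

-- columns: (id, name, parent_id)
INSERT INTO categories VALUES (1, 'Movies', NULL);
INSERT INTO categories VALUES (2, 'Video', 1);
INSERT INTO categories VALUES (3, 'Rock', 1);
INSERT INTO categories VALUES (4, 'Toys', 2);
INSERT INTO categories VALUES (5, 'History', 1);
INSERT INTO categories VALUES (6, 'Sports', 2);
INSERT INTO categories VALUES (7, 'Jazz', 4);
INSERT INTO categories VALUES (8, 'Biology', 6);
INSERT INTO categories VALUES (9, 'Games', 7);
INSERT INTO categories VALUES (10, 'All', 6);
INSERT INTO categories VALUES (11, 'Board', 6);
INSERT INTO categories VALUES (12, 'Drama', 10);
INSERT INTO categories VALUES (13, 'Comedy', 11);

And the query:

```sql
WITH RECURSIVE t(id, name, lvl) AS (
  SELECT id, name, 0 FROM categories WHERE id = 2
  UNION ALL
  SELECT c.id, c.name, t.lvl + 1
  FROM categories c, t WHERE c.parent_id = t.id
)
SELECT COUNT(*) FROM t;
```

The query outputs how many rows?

10

Base: id=2 (Video) at lvl 0.
Iteration 1: rows with parent_id in {2} -> Toys (id 4, lvl 1), Sports (id 6, lvl 1).
Iteration 2: rows with parent_id in {4,6} -> Jazz (id 7, lvl 2), Biology (id 8, lvl 2), All (id 10, lvl 2), Board (id 11, lvl 2).
Iteration 3: rows with parent_id in {7,8,10,11} -> Games (id 9, lvl 3), Drama (id 12, lvl 3), Comedy (id 13, lvl 3).
Iteration 4: no rows with parent_id in {9,12,13}; recursion stops.
Total rows emitted: 10.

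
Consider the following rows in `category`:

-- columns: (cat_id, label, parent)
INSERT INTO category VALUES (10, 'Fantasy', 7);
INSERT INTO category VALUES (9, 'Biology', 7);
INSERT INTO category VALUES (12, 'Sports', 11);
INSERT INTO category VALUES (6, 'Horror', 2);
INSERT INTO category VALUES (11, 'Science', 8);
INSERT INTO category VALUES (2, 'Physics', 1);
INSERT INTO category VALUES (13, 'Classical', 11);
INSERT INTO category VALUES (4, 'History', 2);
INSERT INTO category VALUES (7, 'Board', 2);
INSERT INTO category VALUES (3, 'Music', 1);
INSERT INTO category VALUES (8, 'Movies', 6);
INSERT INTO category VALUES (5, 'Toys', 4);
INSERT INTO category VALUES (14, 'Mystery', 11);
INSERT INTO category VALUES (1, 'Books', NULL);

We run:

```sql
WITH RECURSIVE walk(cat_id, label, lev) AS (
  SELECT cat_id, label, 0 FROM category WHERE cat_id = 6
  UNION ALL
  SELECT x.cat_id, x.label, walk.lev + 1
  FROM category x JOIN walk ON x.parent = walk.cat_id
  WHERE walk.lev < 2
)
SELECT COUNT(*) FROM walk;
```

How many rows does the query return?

3

Base: cat_id=6 (Horror) at lev 0.
Iteration 1: rows with parent in {6} -> Movies (id 8, lev 1).
Iteration 2: rows with parent in {8} -> Science (id 11, lev 2).
Iteration 3: lev < 2 fails for all current rows; recursion stops.
Total rows emitted: 3.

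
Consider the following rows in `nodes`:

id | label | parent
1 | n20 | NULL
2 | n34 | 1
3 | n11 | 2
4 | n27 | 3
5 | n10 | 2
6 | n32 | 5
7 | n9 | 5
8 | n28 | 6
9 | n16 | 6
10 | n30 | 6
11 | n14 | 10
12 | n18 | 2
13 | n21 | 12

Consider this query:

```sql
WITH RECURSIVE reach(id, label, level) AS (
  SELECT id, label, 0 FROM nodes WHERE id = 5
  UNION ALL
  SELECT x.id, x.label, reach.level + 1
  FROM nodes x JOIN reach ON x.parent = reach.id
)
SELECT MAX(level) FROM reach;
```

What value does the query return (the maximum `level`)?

Base: id=5 (n10) at level 0.
Iteration 1: rows with parent in {5} -> n32 (id 6, level 1), n9 (id 7, level 1).
Iteration 2: rows with parent in {6,7} -> n28 (id 8, level 2), n16 (id 9, level 2), n30 (id 10, level 2).
Iteration 3: rows with parent in {8,9,10} -> n14 (id 11, level 3).
Iteration 4: no rows with parent in {11}; recursion stops.
level values: 0, 1, 1, 2, 2, 2, 3; the maximum is 3.

3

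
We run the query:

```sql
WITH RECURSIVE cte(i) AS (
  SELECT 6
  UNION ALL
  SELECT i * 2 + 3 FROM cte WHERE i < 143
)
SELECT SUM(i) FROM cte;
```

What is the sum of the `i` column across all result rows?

549

Base: i=6.
Iteration 1: 6 < 143 holds -> i = 6 * 2 + 3 = 15.
Iteration 2: 15 < 143 holds -> i = 15 * 2 + 3 = 33.
Iteration 3: 33 < 143 holds -> i = 33 * 2 + 3 = 69.
Iteration 4: 69 < 143 holds -> i = 69 * 2 + 3 = 141.
Iteration 5: 141 < 143 holds -> i = 141 * 2 + 3 = 285.
Iteration 6: 285 < 143 fails; recursion stops.
SUM(i) = 6 + 15 + 33 + 69 + 141 + 285 = 549.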